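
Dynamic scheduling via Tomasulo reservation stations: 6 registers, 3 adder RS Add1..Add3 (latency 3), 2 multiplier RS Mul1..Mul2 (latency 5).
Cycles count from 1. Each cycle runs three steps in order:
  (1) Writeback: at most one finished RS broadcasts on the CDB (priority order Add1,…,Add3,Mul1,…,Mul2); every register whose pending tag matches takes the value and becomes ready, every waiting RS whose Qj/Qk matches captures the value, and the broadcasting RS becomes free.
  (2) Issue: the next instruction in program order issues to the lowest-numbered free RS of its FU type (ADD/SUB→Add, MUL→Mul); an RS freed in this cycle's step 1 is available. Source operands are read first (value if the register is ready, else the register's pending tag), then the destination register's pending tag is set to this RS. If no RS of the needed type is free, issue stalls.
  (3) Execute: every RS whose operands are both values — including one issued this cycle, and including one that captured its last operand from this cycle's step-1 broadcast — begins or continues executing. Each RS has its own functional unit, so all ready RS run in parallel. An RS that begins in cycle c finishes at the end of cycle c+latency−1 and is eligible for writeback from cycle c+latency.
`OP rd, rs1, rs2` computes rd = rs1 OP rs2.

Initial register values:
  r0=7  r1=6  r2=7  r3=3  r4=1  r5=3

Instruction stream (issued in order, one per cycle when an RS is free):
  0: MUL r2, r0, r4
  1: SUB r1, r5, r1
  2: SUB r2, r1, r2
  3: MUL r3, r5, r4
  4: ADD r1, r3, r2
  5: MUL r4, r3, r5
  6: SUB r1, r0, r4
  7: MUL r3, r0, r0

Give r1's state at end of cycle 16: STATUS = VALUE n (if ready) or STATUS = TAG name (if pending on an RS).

STATUS = TAG Add3

c1: issue MUL r2<-Mul1 | r0:7,r1:6,r2:Mul1,r3:3,r4:1,r5:3
c2: issue SUB r1<-Add1 | r0:7,r1:Add1,r2:Mul1,r3:3,r4:1,r5:3
c3: issue SUB r2<-Add2 | r0:7,r1:Add1,r2:Add2,r3:3,r4:1,r5:3
c4: issue MUL r3<-Mul2 | r0:7,r1:Add1,r2:Add2,r3:Mul2,r4:1,r5:3
c5: CDB Add1=-3; issue ADD r1<-Add1 | r0:7,r1:Add1,r2:Add2,r3:Mul2,r4:1,r5:3
c6: CDB Mul1=7; issue MUL r4<-Mul1 | r0:7,r1:Add1,r2:Add2,r3:Mul2,r4:Mul1,r5:3
c7: issue SUB r1<-Add3 | r0:7,r1:Add3,r2:Add2,r3:Mul2,r4:Mul1,r5:3
c8: stall | r0:7,r1:Add3,r2:Add2,r3:Mul2,r4:Mul1,r5:3
c9: CDB Add2=-10; stall | r0:7,r1:Add3,r2:-10,r3:Mul2,r4:Mul1,r5:3
c10: CDB Mul2=3; issue MUL r3<-Mul2 | r0:7,r1:Add3,r2:-10,r3:Mul2,r4:Mul1,r5:3
c11: - | r0:7,r1:Add3,r2:-10,r3:Mul2,r4:Mul1,r5:3
c12: - | r0:7,r1:Add3,r2:-10,r3:Mul2,r4:Mul1,r5:3
c13: CDB Add1=-7 | r0:7,r1:Add3,r2:-10,r3:Mul2,r4:Mul1,r5:3
c14: - | r0:7,r1:Add3,r2:-10,r3:Mul2,r4:Mul1,r5:3
c15: CDB Mul1=9 | r0:7,r1:Add3,r2:-10,r3:Mul2,r4:9,r5:3
c16: CDB Mul2=49 | r0:7,r1:Add3,r2:-10,r3:49,r4:9,r5:3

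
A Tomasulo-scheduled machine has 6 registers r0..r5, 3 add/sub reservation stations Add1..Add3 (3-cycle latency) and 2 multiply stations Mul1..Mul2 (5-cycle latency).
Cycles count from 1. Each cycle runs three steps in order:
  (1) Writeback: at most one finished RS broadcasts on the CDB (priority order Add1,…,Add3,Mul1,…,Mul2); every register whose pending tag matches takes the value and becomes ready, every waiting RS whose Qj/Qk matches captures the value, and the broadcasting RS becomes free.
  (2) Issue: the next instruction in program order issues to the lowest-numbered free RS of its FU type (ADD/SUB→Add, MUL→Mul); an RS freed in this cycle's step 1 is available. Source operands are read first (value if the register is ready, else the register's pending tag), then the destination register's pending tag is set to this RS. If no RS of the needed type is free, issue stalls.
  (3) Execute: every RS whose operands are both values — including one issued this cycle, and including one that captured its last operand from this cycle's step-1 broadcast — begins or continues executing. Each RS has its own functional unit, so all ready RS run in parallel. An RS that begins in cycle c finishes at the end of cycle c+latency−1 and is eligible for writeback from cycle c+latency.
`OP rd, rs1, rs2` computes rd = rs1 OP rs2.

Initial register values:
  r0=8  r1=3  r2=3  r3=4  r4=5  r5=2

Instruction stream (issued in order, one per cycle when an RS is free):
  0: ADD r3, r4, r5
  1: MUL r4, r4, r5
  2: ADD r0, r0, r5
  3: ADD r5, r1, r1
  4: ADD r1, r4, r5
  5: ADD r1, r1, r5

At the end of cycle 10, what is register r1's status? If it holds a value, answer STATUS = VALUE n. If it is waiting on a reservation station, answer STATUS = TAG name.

  c1: issue ADD r3<-Add1  regs: r0:8,r1:3,r2:3,r3:Add1,r4:5,r5:2
  c2: issue MUL r4<-Mul1  regs: r0:8,r1:3,r2:3,r3:Add1,r4:Mul1,r5:2
  c3: issue ADD r0<-Add2  regs: r0:Add2,r1:3,r2:3,r3:Add1,r4:Mul1,r5:2
  c4: CDB Add1=7; issue ADD r5<-Add1  regs: r0:Add2,r1:3,r2:3,r3:7,r4:Mul1,r5:Add1
  c5: issue ADD r1<-Add3  regs: r0:Add2,r1:Add3,r2:3,r3:7,r4:Mul1,r5:Add1
  c6: CDB Add2=10; issue ADD r1<-Add2  regs: r0:10,r1:Add2,r2:3,r3:7,r4:Mul1,r5:Add1
  c7: CDB Add1=6  regs: r0:10,r1:Add2,r2:3,r3:7,r4:Mul1,r5:6
  c8: CDB Mul1=10  regs: r0:10,r1:Add2,r2:3,r3:7,r4:10,r5:6
  c9: -  regs: r0:10,r1:Add2,r2:3,r3:7,r4:10,r5:6
  c10: -  regs: r0:10,r1:Add2,r2:3,r3:7,r4:10,r5:6

STATUS = TAG Add2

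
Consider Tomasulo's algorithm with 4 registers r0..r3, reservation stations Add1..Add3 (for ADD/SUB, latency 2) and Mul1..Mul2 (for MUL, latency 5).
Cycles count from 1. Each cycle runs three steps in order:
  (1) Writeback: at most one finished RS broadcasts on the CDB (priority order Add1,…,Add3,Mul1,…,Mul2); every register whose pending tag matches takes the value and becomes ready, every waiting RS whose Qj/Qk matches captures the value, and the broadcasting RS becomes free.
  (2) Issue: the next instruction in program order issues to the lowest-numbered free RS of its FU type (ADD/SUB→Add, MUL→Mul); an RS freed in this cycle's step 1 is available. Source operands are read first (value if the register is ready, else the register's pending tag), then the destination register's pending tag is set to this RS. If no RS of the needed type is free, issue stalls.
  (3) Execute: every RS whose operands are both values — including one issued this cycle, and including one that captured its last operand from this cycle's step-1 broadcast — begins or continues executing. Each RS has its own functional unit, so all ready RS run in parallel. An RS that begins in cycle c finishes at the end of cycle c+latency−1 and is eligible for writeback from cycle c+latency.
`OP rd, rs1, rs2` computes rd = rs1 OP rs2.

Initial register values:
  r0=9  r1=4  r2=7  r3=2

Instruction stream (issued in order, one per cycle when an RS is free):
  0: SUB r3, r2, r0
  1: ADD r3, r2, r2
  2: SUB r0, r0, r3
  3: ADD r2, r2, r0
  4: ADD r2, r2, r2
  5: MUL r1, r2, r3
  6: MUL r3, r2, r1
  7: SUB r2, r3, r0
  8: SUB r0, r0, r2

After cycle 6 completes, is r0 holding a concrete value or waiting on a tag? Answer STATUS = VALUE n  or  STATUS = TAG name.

STATUS = VALUE -5

  c1: issue SUB r3<-Add1  regs: r0:9,r1:4,r2:7,r3:Add1
  c2: issue ADD r3<-Add2  regs: r0:9,r1:4,r2:7,r3:Add2
  c3: CDB Add1=-2; issue SUB r0<-Add1  regs: r0:Add1,r1:4,r2:7,r3:Add2
  c4: CDB Add2=14; issue ADD r2<-Add2  regs: r0:Add1,r1:4,r2:Add2,r3:14
  c5: issue ADD r2<-Add3  regs: r0:Add1,r1:4,r2:Add3,r3:14
  c6: CDB Add1=-5; issue MUL r1<-Mul1  regs: r0:-5,r1:Mul1,r2:Add3,r3:14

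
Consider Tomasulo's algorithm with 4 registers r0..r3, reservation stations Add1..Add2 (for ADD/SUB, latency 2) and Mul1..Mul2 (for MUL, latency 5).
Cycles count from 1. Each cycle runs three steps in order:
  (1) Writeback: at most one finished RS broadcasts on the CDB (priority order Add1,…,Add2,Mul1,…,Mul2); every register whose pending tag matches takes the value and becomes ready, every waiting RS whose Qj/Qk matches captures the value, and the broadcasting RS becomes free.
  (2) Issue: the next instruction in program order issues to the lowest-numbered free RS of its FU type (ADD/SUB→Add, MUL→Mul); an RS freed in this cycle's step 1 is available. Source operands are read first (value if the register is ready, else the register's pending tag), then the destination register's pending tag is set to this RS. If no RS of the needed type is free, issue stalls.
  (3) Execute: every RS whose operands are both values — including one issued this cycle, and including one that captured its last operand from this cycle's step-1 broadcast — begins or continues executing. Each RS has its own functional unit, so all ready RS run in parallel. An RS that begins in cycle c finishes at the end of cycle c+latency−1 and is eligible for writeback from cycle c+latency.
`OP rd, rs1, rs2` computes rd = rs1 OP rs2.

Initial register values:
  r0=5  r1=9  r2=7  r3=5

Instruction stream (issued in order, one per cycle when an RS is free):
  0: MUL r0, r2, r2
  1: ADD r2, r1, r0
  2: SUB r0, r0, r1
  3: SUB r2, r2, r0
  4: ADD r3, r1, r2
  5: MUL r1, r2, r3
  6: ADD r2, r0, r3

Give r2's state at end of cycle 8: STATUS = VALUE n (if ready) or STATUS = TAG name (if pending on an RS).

STATUS = TAG Add1

c1: issue MUL r0<-Mul1 | r0:Mul1,r1:9,r2:7,r3:5
c2: issue ADD r2<-Add1 | r0:Mul1,r1:9,r2:Add1,r3:5
c3: issue SUB r0<-Add2 | r0:Add2,r1:9,r2:Add1,r3:5
c4: stall | r0:Add2,r1:9,r2:Add1,r3:5
c5: stall | r0:Add2,r1:9,r2:Add1,r3:5
c6: CDB Mul1=49; stall | r0:Add2,r1:9,r2:Add1,r3:5
c7: stall | r0:Add2,r1:9,r2:Add1,r3:5
c8: CDB Add1=58; issue SUB r2<-Add1 | r0:Add2,r1:9,r2:Add1,r3:5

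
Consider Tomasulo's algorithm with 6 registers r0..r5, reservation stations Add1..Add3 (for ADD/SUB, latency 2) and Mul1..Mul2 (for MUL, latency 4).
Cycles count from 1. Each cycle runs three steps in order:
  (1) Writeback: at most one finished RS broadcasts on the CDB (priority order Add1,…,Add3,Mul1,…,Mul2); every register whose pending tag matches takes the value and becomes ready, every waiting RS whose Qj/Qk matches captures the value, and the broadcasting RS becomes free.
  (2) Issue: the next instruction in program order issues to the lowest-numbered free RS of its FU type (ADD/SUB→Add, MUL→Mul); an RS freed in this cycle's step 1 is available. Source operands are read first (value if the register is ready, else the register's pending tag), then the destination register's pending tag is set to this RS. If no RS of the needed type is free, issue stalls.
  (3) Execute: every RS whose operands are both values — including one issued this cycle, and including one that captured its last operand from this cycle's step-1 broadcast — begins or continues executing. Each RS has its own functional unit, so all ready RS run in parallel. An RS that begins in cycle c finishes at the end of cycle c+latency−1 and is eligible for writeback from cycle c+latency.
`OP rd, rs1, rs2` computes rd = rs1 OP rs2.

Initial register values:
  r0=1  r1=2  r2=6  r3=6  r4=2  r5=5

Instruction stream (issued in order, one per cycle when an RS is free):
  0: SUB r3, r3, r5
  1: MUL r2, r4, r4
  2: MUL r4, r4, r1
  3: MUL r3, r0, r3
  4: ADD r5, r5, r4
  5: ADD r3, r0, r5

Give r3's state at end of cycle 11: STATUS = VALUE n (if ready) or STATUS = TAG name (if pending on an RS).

STATUS = VALUE 10

  c1: issue SUB r3<-Add1  regs: r0:1,r1:2,r2:6,r3:Add1,r4:2,r5:5
  c2: issue MUL r2<-Mul1  regs: r0:1,r1:2,r2:Mul1,r3:Add1,r4:2,r5:5
  c3: CDB Add1=1; issue MUL r4<-Mul2  regs: r0:1,r1:2,r2:Mul1,r3:1,r4:Mul2,r5:5
  c4: stall  regs: r0:1,r1:2,r2:Mul1,r3:1,r4:Mul2,r5:5
  c5: stall  regs: r0:1,r1:2,r2:Mul1,r3:1,r4:Mul2,r5:5
  c6: CDB Mul1=4; issue MUL r3<-Mul1  regs: r0:1,r1:2,r2:4,r3:Mul1,r4:Mul2,r5:5
  c7: CDB Mul2=4; issue ADD r5<-Add1  regs: r0:1,r1:2,r2:4,r3:Mul1,r4:4,r5:Add1
  c8: issue ADD r3<-Add2  regs: r0:1,r1:2,r2:4,r3:Add2,r4:4,r5:Add1
  c9: CDB Add1=9  regs: r0:1,r1:2,r2:4,r3:Add2,r4:4,r5:9
  c10: CDB Mul1=1  regs: r0:1,r1:2,r2:4,r3:Add2,r4:4,r5:9
  c11: CDB Add2=10  regs: r0:1,r1:2,r2:4,r3:10,r4:4,r5:9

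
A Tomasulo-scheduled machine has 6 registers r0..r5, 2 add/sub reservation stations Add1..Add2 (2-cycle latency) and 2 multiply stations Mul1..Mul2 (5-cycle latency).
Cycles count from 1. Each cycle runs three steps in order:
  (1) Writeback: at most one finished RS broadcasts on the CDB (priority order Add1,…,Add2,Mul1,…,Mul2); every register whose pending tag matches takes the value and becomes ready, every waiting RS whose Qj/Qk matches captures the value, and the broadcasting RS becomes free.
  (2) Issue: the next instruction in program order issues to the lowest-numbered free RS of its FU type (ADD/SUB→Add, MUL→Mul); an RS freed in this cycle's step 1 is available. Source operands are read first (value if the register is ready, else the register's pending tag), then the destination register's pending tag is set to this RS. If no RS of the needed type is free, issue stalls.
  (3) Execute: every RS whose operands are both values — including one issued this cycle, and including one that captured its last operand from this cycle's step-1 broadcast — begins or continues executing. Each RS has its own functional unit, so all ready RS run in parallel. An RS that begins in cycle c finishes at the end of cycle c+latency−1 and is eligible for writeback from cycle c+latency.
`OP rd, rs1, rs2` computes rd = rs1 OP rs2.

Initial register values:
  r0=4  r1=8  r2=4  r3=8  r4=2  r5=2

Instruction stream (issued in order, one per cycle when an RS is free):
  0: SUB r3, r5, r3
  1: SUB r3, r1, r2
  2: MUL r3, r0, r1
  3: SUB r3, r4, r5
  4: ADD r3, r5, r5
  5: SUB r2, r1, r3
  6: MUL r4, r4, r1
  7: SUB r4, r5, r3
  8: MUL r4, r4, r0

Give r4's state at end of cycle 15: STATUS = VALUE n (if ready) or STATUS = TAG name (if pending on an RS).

  c1: issue SUB r3<-Add1  regs: r0:4,r1:8,r2:4,r3:Add1,r4:2,r5:2
  c2: issue SUB r3<-Add2  regs: r0:4,r1:8,r2:4,r3:Add2,r4:2,r5:2
  c3: CDB Add1=-6; issue MUL r3<-Mul1  regs: r0:4,r1:8,r2:4,r3:Mul1,r4:2,r5:2
  c4: CDB Add2=4; issue SUB r3<-Add1  regs: r0:4,r1:8,r2:4,r3:Add1,r4:2,r5:2
  c5: issue ADD r3<-Add2  regs: r0:4,r1:8,r2:4,r3:Add2,r4:2,r5:2
  c6: CDB Add1=0; issue SUB r2<-Add1  regs: r0:4,r1:8,r2:Add1,r3:Add2,r4:2,r5:2
  c7: CDB Add2=4; issue MUL r4<-Mul2  regs: r0:4,r1:8,r2:Add1,r3:4,r4:Mul2,r5:2
  c8: CDB Mul1=32; issue SUB r4<-Add2  regs: r0:4,r1:8,r2:Add1,r3:4,r4:Add2,r5:2
  c9: CDB Add1=4; issue MUL r4<-Mul1  regs: r0:4,r1:8,r2:4,r3:4,r4:Mul1,r5:2
  c10: CDB Add2=-2  regs: r0:4,r1:8,r2:4,r3:4,r4:Mul1,r5:2
  c11: -  regs: r0:4,r1:8,r2:4,r3:4,r4:Mul1,r5:2
  c12: CDB Mul2=16  regs: r0:4,r1:8,r2:4,r3:4,r4:Mul1,r5:2
  c13: -  regs: r0:4,r1:8,r2:4,r3:4,r4:Mul1,r5:2
  c14: -  regs: r0:4,r1:8,r2:4,r3:4,r4:Mul1,r5:2
  c15: CDB Mul1=-8  regs: r0:4,r1:8,r2:4,r3:4,r4:-8,r5:2

STATUS = VALUE -8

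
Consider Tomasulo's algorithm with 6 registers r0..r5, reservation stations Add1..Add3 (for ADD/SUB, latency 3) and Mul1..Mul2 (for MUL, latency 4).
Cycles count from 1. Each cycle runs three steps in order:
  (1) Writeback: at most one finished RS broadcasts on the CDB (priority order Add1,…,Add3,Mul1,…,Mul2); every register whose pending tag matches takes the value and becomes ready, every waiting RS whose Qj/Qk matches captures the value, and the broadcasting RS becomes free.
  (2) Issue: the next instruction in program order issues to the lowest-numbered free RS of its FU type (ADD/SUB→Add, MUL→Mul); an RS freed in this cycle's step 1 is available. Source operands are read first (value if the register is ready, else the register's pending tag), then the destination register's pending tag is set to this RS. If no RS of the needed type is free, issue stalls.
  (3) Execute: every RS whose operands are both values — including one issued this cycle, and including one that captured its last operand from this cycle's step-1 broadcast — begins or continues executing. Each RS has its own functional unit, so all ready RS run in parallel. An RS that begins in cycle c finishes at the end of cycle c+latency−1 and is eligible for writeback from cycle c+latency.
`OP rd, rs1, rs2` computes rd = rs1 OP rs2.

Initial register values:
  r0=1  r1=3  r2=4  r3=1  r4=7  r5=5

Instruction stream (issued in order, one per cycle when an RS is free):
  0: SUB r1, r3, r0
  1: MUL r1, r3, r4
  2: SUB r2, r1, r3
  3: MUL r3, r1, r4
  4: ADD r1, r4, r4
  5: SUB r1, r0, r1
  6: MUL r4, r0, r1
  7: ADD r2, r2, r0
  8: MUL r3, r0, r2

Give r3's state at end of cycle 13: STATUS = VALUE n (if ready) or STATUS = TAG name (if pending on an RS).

c1: issue SUB r1<-Add1 | r0:1,r1:Add1,r2:4,r3:1,r4:7,r5:5
c2: issue MUL r1<-Mul1 | r0:1,r1:Mul1,r2:4,r3:1,r4:7,r5:5
c3: issue SUB r2<-Add2 | r0:1,r1:Mul1,r2:Add2,r3:1,r4:7,r5:5
c4: CDB Add1=0; issue MUL r3<-Mul2 | r0:1,r1:Mul1,r2:Add2,r3:Mul2,r4:7,r5:5
c5: issue ADD r1<-Add1 | r0:1,r1:Add1,r2:Add2,r3:Mul2,r4:7,r5:5
c6: CDB Mul1=7; issue SUB r1<-Add3 | r0:1,r1:Add3,r2:Add2,r3:Mul2,r4:7,r5:5
c7: issue MUL r4<-Mul1 | r0:1,r1:Add3,r2:Add2,r3:Mul2,r4:Mul1,r5:5
c8: CDB Add1=14; issue ADD r2<-Add1 | r0:1,r1:Add3,r2:Add1,r3:Mul2,r4:Mul1,r5:5
c9: CDB Add2=6; stall | r0:1,r1:Add3,r2:Add1,r3:Mul2,r4:Mul1,r5:5
c10: CDB Mul2=49; issue MUL r3<-Mul2 | r0:1,r1:Add3,r2:Add1,r3:Mul2,r4:Mul1,r5:5
c11: CDB Add3=-13 | r0:1,r1:-13,r2:Add1,r3:Mul2,r4:Mul1,r5:5
c12: CDB Add1=7 | r0:1,r1:-13,r2:7,r3:Mul2,r4:Mul1,r5:5
c13: - | r0:1,r1:-13,r2:7,r3:Mul2,r4:Mul1,r5:5

STATUS = TAG Mul2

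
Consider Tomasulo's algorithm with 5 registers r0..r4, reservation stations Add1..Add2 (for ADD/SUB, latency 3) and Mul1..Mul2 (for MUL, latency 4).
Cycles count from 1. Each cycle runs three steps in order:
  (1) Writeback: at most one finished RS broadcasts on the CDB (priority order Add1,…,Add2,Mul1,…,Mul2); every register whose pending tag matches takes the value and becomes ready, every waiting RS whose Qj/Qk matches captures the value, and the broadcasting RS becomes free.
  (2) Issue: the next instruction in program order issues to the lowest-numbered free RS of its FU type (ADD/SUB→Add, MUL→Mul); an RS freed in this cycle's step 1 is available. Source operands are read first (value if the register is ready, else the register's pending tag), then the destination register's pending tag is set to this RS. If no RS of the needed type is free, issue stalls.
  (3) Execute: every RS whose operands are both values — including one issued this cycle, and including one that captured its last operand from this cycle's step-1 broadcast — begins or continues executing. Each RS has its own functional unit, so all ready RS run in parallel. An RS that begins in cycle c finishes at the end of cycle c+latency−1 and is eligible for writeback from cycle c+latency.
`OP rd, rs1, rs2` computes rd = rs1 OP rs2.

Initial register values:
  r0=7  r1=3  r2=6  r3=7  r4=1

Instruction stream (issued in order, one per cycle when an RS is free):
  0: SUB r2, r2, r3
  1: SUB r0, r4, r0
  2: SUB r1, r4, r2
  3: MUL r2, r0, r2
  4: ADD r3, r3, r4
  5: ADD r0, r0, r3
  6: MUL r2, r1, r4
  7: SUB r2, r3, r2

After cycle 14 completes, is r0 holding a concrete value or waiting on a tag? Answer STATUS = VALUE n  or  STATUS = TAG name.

STATUS = VALUE 2

c1: issue SUB r2<-Add1 | r0:7,r1:3,r2:Add1,r3:7,r4:1
c2: issue SUB r0<-Add2 | r0:Add2,r1:3,r2:Add1,r3:7,r4:1
c3: stall | r0:Add2,r1:3,r2:Add1,r3:7,r4:1
c4: CDB Add1=-1; issue SUB r1<-Add1 | r0:Add2,r1:Add1,r2:-1,r3:7,r4:1
c5: CDB Add2=-6; issue MUL r2<-Mul1 | r0:-6,r1:Add1,r2:Mul1,r3:7,r4:1
c6: issue ADD r3<-Add2 | r0:-6,r1:Add1,r2:Mul1,r3:Add2,r4:1
c7: CDB Add1=2; issue ADD r0<-Add1 | r0:Add1,r1:2,r2:Mul1,r3:Add2,r4:1
c8: issue MUL r2<-Mul2 | r0:Add1,r1:2,r2:Mul2,r3:Add2,r4:1
c9: CDB Add2=8; issue SUB r2<-Add2 | r0:Add1,r1:2,r2:Add2,r3:8,r4:1
c10: CDB Mul1=6 | r0:Add1,r1:2,r2:Add2,r3:8,r4:1
c11: - | r0:Add1,r1:2,r2:Add2,r3:8,r4:1
c12: CDB Add1=2 | r0:2,r1:2,r2:Add2,r3:8,r4:1
c13: CDB Mul2=2 | r0:2,r1:2,r2:Add2,r3:8,r4:1
c14: - | r0:2,r1:2,r2:Add2,r3:8,r4:1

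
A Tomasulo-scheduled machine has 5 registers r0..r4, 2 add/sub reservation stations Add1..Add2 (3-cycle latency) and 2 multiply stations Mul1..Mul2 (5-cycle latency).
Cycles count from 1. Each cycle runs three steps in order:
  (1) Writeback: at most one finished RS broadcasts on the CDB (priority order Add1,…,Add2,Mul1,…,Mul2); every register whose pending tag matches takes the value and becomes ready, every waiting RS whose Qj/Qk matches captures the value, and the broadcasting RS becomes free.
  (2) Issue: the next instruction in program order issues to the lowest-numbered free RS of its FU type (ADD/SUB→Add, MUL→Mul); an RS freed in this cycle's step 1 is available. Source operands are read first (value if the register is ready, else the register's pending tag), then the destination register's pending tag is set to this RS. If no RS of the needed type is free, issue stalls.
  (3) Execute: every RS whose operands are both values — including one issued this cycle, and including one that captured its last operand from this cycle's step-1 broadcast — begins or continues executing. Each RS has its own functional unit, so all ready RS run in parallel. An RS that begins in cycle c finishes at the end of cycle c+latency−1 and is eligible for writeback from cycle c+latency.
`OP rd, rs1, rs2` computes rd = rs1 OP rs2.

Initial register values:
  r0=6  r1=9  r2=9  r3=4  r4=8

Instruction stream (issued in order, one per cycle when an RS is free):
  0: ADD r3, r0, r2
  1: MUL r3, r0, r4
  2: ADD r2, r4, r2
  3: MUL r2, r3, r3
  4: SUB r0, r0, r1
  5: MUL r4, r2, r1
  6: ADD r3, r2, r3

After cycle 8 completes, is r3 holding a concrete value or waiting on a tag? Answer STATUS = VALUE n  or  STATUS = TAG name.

STATUS = TAG Add1

  c1: issue ADD r3<-Add1  regs: r0:6,r1:9,r2:9,r3:Add1,r4:8
  c2: issue MUL r3<-Mul1  regs: r0:6,r1:9,r2:9,r3:Mul1,r4:8
  c3: issue ADD r2<-Add2  regs: r0:6,r1:9,r2:Add2,r3:Mul1,r4:8
  c4: CDB Add1=15; issue MUL r2<-Mul2  regs: r0:6,r1:9,r2:Mul2,r3:Mul1,r4:8
  c5: issue SUB r0<-Add1  regs: r0:Add1,r1:9,r2:Mul2,r3:Mul1,r4:8
  c6: CDB Add2=17; stall  regs: r0:Add1,r1:9,r2:Mul2,r3:Mul1,r4:8
  c7: CDB Mul1=48; issue MUL r4<-Mul1  regs: r0:Add1,r1:9,r2:Mul2,r3:48,r4:Mul1
  c8: CDB Add1=-3; issue ADD r3<-Add1  regs: r0:-3,r1:9,r2:Mul2,r3:Add1,r4:Mul1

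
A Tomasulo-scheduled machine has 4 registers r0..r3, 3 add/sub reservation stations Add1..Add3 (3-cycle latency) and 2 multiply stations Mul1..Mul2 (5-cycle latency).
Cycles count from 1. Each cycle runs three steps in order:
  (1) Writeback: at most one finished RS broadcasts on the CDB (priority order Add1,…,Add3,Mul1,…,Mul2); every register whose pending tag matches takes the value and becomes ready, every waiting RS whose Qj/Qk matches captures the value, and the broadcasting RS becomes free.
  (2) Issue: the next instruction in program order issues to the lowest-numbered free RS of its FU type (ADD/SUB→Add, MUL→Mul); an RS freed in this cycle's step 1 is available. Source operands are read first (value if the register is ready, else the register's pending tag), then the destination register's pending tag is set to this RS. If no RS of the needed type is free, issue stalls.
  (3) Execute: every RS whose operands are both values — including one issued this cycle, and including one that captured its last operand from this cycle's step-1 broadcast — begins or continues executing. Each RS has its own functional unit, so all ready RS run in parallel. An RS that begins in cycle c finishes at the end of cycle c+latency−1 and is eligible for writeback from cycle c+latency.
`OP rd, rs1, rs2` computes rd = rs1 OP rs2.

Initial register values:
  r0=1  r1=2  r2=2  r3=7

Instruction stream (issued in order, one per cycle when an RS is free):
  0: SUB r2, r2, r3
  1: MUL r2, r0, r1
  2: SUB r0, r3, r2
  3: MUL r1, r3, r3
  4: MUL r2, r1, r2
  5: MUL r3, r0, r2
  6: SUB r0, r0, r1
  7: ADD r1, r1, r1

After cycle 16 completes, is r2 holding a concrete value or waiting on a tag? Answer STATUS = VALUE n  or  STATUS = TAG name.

  c1: issue SUB r2<-Add1  regs: r0:1,r1:2,r2:Add1,r3:7
  c2: issue MUL r2<-Mul1  regs: r0:1,r1:2,r2:Mul1,r3:7
  c3: issue SUB r0<-Add2  regs: r0:Add2,r1:2,r2:Mul1,r3:7
  c4: CDB Add1=-5; issue MUL r1<-Mul2  regs: r0:Add2,r1:Mul2,r2:Mul1,r3:7
  c5: stall  regs: r0:Add2,r1:Mul2,r2:Mul1,r3:7
  c6: stall  regs: r0:Add2,r1:Mul2,r2:Mul1,r3:7
  c7: CDB Mul1=2; issue MUL r2<-Mul1  regs: r0:Add2,r1:Mul2,r2:Mul1,r3:7
  c8: stall  regs: r0:Add2,r1:Mul2,r2:Mul1,r3:7
  c9: CDB Mul2=49; issue MUL r3<-Mul2  regs: r0:Add2,r1:49,r2:Mul1,r3:Mul2
  c10: CDB Add2=5; issue SUB r0<-Add1  regs: r0:Add1,r1:49,r2:Mul1,r3:Mul2
  c11: issue ADD r1<-Add2  regs: r0:Add1,r1:Add2,r2:Mul1,r3:Mul2
  c12: -  regs: r0:Add1,r1:Add2,r2:Mul1,r3:Mul2
  c13: CDB Add1=-44  regs: r0:-44,r1:Add2,r2:Mul1,r3:Mul2
  c14: CDB Add2=98  regs: r0:-44,r1:98,r2:Mul1,r3:Mul2
  c15: CDB Mul1=98  regs: r0:-44,r1:98,r2:98,r3:Mul2
  c16: -  regs: r0:-44,r1:98,r2:98,r3:Mul2

STATUS = VALUE 98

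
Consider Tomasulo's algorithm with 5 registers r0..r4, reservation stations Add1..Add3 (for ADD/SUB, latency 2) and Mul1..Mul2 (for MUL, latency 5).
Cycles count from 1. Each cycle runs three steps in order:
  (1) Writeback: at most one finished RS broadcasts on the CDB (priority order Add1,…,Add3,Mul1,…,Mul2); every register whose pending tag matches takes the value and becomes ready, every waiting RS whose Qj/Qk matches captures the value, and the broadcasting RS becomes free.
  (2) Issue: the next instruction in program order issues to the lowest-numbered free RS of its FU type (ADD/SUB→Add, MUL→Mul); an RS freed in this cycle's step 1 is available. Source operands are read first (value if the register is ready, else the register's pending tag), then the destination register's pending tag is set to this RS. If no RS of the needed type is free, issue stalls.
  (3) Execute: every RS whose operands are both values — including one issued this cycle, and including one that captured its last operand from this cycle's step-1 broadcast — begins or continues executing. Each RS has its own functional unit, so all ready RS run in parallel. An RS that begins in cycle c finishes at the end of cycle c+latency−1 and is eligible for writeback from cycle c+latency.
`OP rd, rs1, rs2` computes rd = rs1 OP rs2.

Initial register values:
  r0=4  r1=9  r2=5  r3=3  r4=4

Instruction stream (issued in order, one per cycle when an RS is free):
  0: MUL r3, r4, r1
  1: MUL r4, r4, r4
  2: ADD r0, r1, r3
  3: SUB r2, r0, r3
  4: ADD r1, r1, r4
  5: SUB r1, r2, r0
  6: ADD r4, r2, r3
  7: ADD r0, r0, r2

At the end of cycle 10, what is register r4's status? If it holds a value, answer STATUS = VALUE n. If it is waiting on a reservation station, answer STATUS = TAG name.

STATUS = TAG Add3

cycle 1: issue MUL r3<-Mul1 // r0:4,r1:9,r2:5,r3:Mul1,r4:4
cycle 2: issue MUL r4<-Mul2 // r0:4,r1:9,r2:5,r3:Mul1,r4:Mul2
cycle 3: issue ADD r0<-Add1 // r0:Add1,r1:9,r2:5,r3:Mul1,r4:Mul2
cycle 4: issue SUB r2<-Add2 // r0:Add1,r1:9,r2:Add2,r3:Mul1,r4:Mul2
cycle 5: issue ADD r1<-Add3 // r0:Add1,r1:Add3,r2:Add2,r3:Mul1,r4:Mul2
cycle 6: CDB Mul1=36; stall // r0:Add1,r1:Add3,r2:Add2,r3:36,r4:Mul2
cycle 7: CDB Mul2=16; stall // r0:Add1,r1:Add3,r2:Add2,r3:36,r4:16
cycle 8: CDB Add1=45; issue SUB r1<-Add1 // r0:45,r1:Add1,r2:Add2,r3:36,r4:16
cycle 9: CDB Add3=25; issue ADD r4<-Add3 // r0:45,r1:Add1,r2:Add2,r3:36,r4:Add3
cycle 10: CDB Add2=9; issue ADD r0<-Add2 // r0:Add2,r1:Add1,r2:9,r3:36,r4:Add3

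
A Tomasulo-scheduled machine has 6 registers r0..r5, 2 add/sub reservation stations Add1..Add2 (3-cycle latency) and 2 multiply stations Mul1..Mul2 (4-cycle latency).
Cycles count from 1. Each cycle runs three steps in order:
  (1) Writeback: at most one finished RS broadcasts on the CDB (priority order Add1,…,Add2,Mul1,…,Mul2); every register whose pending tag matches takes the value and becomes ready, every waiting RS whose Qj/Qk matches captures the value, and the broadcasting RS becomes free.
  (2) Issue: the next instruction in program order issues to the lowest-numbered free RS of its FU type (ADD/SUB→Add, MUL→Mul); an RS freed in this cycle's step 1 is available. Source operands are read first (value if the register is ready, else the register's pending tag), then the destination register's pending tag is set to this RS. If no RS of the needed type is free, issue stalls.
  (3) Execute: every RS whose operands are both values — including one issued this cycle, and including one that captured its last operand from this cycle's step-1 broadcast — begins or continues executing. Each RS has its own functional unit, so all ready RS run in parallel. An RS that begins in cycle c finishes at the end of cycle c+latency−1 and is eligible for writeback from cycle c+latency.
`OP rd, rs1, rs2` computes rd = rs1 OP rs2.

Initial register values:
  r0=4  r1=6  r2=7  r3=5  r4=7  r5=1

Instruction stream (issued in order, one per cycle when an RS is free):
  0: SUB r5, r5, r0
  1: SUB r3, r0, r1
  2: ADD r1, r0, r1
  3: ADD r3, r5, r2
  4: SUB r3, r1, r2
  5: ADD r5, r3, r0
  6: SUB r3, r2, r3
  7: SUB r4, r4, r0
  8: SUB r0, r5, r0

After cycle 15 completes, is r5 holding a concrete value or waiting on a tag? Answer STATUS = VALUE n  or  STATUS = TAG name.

  c1: issue SUB r5<-Add1  regs: r0:4,r1:6,r2:7,r3:5,r4:7,r5:Add1
  c2: issue SUB r3<-Add2  regs: r0:4,r1:6,r2:7,r3:Add2,r4:7,r5:Add1
  c3: stall  regs: r0:4,r1:6,r2:7,r3:Add2,r4:7,r5:Add1
  c4: CDB Add1=-3; issue ADD r1<-Add1  regs: r0:4,r1:Add1,r2:7,r3:Add2,r4:7,r5:-3
  c5: CDB Add2=-2; issue ADD r3<-Add2  regs: r0:4,r1:Add1,r2:7,r3:Add2,r4:7,r5:-3
  c6: stall  regs: r0:4,r1:Add1,r2:7,r3:Add2,r4:7,r5:-3
  c7: CDB Add1=10; issue SUB r3<-Add1  regs: r0:4,r1:10,r2:7,r3:Add1,r4:7,r5:-3
  c8: CDB Add2=4; issue ADD r5<-Add2  regs: r0:4,r1:10,r2:7,r3:Add1,r4:7,r5:Add2
  c9: stall  regs: r0:4,r1:10,r2:7,r3:Add1,r4:7,r5:Add2
  c10: CDB Add1=3; issue SUB r3<-Add1  regs: r0:4,r1:10,r2:7,r3:Add1,r4:7,r5:Add2
  c11: stall  regs: r0:4,r1:10,r2:7,r3:Add1,r4:7,r5:Add2
  c12: stall  regs: r0:4,r1:10,r2:7,r3:Add1,r4:7,r5:Add2
  c13: CDB Add1=4; issue SUB r4<-Add1  regs: r0:4,r1:10,r2:7,r3:4,r4:Add1,r5:Add2
  c14: CDB Add2=7; issue SUB r0<-Add2  regs: r0:Add2,r1:10,r2:7,r3:4,r4:Add1,r5:7
  c15: -  regs: r0:Add2,r1:10,r2:7,r3:4,r4:Add1,r5:7

STATUS = VALUE 7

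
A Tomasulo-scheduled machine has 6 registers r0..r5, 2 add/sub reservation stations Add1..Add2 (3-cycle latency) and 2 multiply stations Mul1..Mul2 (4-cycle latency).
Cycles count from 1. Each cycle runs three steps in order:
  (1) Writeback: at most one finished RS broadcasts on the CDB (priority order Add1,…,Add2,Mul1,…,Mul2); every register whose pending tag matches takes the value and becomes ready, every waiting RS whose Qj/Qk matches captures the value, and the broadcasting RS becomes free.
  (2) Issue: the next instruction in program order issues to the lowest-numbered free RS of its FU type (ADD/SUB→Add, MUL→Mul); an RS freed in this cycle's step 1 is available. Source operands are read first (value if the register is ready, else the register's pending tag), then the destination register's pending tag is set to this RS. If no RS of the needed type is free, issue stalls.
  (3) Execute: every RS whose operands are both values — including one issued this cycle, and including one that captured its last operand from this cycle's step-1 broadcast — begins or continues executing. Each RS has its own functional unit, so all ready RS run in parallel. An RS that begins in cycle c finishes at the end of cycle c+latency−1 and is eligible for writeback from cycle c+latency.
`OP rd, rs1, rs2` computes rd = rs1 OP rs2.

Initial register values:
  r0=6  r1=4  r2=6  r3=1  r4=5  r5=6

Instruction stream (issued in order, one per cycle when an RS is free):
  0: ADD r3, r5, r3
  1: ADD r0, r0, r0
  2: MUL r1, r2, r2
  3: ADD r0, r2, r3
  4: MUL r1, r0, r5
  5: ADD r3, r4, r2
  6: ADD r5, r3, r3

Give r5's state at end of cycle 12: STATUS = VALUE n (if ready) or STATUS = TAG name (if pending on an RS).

STATUS = VALUE 22

cycle 1: issue ADD r3<-Add1 // r0:6,r1:4,r2:6,r3:Add1,r4:5,r5:6
cycle 2: issue ADD r0<-Add2 // r0:Add2,r1:4,r2:6,r3:Add1,r4:5,r5:6
cycle 3: issue MUL r1<-Mul1 // r0:Add2,r1:Mul1,r2:6,r3:Add1,r4:5,r5:6
cycle 4: CDB Add1=7; issue ADD r0<-Add1 // r0:Add1,r1:Mul1,r2:6,r3:7,r4:5,r5:6
cycle 5: CDB Add2=12; issue MUL r1<-Mul2 // r0:Add1,r1:Mul2,r2:6,r3:7,r4:5,r5:6
cycle 6: issue ADD r3<-Add2 // r0:Add1,r1:Mul2,r2:6,r3:Add2,r4:5,r5:6
cycle 7: CDB Add1=13; issue ADD r5<-Add1 // r0:13,r1:Mul2,r2:6,r3:Add2,r4:5,r5:Add1
cycle 8: CDB Mul1=36 // r0:13,r1:Mul2,r2:6,r3:Add2,r4:5,r5:Add1
cycle 9: CDB Add2=11 // r0:13,r1:Mul2,r2:6,r3:11,r4:5,r5:Add1
cycle 10: - // r0:13,r1:Mul2,r2:6,r3:11,r4:5,r5:Add1
cycle 11: CDB Mul2=78 // r0:13,r1:78,r2:6,r3:11,r4:5,r5:Add1
cycle 12: CDB Add1=22 // r0:13,r1:78,r2:6,r3:11,r4:5,r5:22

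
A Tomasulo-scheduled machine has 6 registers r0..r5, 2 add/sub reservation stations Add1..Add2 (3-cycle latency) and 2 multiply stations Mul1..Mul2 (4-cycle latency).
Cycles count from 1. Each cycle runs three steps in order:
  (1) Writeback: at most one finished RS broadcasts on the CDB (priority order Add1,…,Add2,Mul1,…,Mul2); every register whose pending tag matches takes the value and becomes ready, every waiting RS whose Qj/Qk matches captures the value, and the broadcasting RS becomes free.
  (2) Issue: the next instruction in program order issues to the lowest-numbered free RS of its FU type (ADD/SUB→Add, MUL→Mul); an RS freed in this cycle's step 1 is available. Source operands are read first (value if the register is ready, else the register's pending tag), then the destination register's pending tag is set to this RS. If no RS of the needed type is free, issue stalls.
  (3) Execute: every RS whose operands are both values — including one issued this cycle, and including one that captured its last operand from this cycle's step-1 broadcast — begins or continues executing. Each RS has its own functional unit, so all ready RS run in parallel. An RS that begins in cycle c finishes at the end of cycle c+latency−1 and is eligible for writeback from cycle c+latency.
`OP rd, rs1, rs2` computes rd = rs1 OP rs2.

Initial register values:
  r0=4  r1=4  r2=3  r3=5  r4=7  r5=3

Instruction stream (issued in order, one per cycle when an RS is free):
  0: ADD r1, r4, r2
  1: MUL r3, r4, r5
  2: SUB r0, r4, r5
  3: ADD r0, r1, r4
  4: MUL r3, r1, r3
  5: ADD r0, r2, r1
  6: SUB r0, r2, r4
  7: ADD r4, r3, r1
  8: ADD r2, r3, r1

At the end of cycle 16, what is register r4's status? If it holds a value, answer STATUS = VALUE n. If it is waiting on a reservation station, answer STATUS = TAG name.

STATUS = VALUE 220

c1: issue ADD r1<-Add1 | r0:4,r1:Add1,r2:3,r3:5,r4:7,r5:3
c2: issue MUL r3<-Mul1 | r0:4,r1:Add1,r2:3,r3:Mul1,r4:7,r5:3
c3: issue SUB r0<-Add2 | r0:Add2,r1:Add1,r2:3,r3:Mul1,r4:7,r5:3
c4: CDB Add1=10; issue ADD r0<-Add1 | r0:Add1,r1:10,r2:3,r3:Mul1,r4:7,r5:3
c5: issue MUL r3<-Mul2 | r0:Add1,r1:10,r2:3,r3:Mul2,r4:7,r5:3
c6: CDB Add2=4; issue ADD r0<-Add2 | r0:Add2,r1:10,r2:3,r3:Mul2,r4:7,r5:3
c7: CDB Add1=17; issue SUB r0<-Add1 | r0:Add1,r1:10,r2:3,r3:Mul2,r4:7,r5:3
c8: CDB Mul1=21; stall | r0:Add1,r1:10,r2:3,r3:Mul2,r4:7,r5:3
c9: CDB Add2=13; issue ADD r4<-Add2 | r0:Add1,r1:10,r2:3,r3:Mul2,r4:Add2,r5:3
c10: CDB Add1=-4; issue ADD r2<-Add1 | r0:-4,r1:10,r2:Add1,r3:Mul2,r4:Add2,r5:3
c11: - | r0:-4,r1:10,r2:Add1,r3:Mul2,r4:Add2,r5:3
c12: CDB Mul2=210 | r0:-4,r1:10,r2:Add1,r3:210,r4:Add2,r5:3
c13: - | r0:-4,r1:10,r2:Add1,r3:210,r4:Add2,r5:3
c14: - | r0:-4,r1:10,r2:Add1,r3:210,r4:Add2,r5:3
c15: CDB Add1=220 | r0:-4,r1:10,r2:220,r3:210,r4:Add2,r5:3
c16: CDB Add2=220 | r0:-4,r1:10,r2:220,r3:210,r4:220,r5:3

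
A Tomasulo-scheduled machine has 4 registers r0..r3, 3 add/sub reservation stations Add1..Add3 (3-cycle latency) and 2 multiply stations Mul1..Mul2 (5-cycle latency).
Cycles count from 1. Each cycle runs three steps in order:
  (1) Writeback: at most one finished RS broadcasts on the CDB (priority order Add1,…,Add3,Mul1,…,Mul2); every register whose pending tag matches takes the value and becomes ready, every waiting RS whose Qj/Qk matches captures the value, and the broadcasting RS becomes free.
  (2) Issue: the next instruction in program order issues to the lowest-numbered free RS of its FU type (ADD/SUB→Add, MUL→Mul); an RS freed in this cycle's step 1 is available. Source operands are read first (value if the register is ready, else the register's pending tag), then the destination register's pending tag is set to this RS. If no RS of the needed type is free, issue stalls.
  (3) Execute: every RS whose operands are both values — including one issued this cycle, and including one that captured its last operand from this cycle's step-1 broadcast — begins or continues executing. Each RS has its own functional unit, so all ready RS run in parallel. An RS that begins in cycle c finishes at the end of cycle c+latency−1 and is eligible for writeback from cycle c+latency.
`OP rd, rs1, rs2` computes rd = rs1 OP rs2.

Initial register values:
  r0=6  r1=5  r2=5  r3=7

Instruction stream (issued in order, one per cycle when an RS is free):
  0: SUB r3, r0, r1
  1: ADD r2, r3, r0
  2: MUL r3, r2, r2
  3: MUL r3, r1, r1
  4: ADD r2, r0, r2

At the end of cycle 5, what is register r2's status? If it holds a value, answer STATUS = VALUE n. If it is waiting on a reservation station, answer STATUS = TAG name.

STATUS = TAG Add1

c1: issue SUB r3<-Add1 | r0:6,r1:5,r2:5,r3:Add1
c2: issue ADD r2<-Add2 | r0:6,r1:5,r2:Add2,r3:Add1
c3: issue MUL r3<-Mul1 | r0:6,r1:5,r2:Add2,r3:Mul1
c4: CDB Add1=1; issue MUL r3<-Mul2 | r0:6,r1:5,r2:Add2,r3:Mul2
c5: issue ADD r2<-Add1 | r0:6,r1:5,r2:Add1,r3:Mul2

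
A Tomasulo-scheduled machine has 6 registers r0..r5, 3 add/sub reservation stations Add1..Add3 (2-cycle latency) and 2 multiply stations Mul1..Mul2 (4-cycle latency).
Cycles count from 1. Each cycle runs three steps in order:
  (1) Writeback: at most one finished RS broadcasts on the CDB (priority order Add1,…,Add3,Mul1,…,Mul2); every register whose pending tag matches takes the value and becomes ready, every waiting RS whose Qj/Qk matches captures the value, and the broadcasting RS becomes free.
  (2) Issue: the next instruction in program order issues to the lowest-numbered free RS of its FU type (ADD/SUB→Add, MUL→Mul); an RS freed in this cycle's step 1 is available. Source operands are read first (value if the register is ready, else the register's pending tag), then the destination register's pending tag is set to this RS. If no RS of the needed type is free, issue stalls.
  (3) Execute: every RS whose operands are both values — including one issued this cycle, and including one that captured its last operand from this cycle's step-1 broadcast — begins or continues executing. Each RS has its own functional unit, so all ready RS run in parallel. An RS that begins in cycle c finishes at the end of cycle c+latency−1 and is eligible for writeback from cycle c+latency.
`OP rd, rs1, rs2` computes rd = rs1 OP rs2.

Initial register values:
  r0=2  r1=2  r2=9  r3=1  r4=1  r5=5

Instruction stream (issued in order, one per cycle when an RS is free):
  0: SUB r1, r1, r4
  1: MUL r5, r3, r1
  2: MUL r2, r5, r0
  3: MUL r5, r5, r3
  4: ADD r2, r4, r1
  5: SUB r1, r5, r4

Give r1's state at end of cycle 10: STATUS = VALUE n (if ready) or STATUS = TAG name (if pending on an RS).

cycle 1: issue SUB r1<-Add1 // r0:2,r1:Add1,r2:9,r3:1,r4:1,r5:5
cycle 2: issue MUL r5<-Mul1 // r0:2,r1:Add1,r2:9,r3:1,r4:1,r5:Mul1
cycle 3: CDB Add1=1; issue MUL r2<-Mul2 // r0:2,r1:1,r2:Mul2,r3:1,r4:1,r5:Mul1
cycle 4: stall // r0:2,r1:1,r2:Mul2,r3:1,r4:1,r5:Mul1
cycle 5: stall // r0:2,r1:1,r2:Mul2,r3:1,r4:1,r5:Mul1
cycle 6: stall // r0:2,r1:1,r2:Mul2,r3:1,r4:1,r5:Mul1
cycle 7: CDB Mul1=1; issue MUL r5<-Mul1 // r0:2,r1:1,r2:Mul2,r3:1,r4:1,r5:Mul1
cycle 8: issue ADD r2<-Add1 // r0:2,r1:1,r2:Add1,r3:1,r4:1,r5:Mul1
cycle 9: issue SUB r1<-Add2 // r0:2,r1:Add2,r2:Add1,r3:1,r4:1,r5:Mul1
cycle 10: CDB Add1=2 // r0:2,r1:Add2,r2:2,r3:1,r4:1,r5:Mul1

STATUS = TAG Add2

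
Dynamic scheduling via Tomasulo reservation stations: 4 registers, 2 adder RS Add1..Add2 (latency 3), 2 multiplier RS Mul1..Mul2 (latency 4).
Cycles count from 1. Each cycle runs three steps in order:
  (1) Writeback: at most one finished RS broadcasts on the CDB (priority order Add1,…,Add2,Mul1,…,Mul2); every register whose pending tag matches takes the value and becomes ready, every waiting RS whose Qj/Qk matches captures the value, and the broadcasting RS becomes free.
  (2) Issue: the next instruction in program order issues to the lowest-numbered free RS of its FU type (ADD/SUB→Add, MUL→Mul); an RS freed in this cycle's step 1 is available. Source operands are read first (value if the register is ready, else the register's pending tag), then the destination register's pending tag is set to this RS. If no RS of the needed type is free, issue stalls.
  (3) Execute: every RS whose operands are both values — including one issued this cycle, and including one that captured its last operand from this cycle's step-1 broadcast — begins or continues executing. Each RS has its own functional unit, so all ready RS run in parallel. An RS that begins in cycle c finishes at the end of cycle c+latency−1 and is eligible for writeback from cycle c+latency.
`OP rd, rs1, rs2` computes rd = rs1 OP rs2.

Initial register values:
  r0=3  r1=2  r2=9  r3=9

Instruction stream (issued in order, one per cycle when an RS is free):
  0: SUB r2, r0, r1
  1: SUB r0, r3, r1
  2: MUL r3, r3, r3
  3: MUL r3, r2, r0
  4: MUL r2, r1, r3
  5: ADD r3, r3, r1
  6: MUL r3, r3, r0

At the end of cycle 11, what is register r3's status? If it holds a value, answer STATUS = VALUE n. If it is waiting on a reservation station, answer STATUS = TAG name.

STATUS = TAG Mul2

c1: issue SUB r2<-Add1 | r0:3,r1:2,r2:Add1,r3:9
c2: issue SUB r0<-Add2 | r0:Add2,r1:2,r2:Add1,r3:9
c3: issue MUL r3<-Mul1 | r0:Add2,r1:2,r2:Add1,r3:Mul1
c4: CDB Add1=1; issue MUL r3<-Mul2 | r0:Add2,r1:2,r2:1,r3:Mul2
c5: CDB Add2=7; stall | r0:7,r1:2,r2:1,r3:Mul2
c6: stall | r0:7,r1:2,r2:1,r3:Mul2
c7: CDB Mul1=81; issue MUL r2<-Mul1 | r0:7,r1:2,r2:Mul1,r3:Mul2
c8: issue ADD r3<-Add1 | r0:7,r1:2,r2:Mul1,r3:Add1
c9: CDB Mul2=7; issue MUL r3<-Mul2 | r0:7,r1:2,r2:Mul1,r3:Mul2
c10: - | r0:7,r1:2,r2:Mul1,r3:Mul2
c11: - | r0:7,r1:2,r2:Mul1,r3:Mul2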